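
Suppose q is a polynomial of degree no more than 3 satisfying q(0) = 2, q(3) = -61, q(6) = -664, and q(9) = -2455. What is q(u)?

Write q(u) = au^3 + bu^2 + cu + d. Substituting each data point gives a linear system:
  d = 2
  27a + 9b + 3c + d = -61
  216a + 36b + 6c + d = -664
  729a + 81b + 9c + d = -2455
Solving the system yields a = -4, b = 6, c = -3, d = 2.
So q(u) = -4u^3 + 6u^2 - 3u + 2.
Check: q(9) = -2455. ✓

q(u) = -4u^3 + 6u^2 - 3u + 2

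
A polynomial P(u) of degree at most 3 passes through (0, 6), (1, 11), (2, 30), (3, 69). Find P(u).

P(u) = u^3 + 4u^2 + 6

Write P(u) = au^3 + bu^2 + cu + d. Substituting each data point gives a linear system:
  d = 6
  a + b + c + d = 11
  8a + 4b + 2c + d = 30
  27a + 9b + 3c + d = 69
Solving the system yields a = 1, b = 4, c = 0, d = 6.
So P(u) = u³ + 4u² + 6.
Check: P(0) = 6. ✓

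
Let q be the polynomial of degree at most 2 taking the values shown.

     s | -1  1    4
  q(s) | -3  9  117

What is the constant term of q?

Write q(s) = as^2 + bs + c. Substituting each data point gives a linear system:
  a - b + c = -3
  a + b + c = 9
  16a + 4b + c = 117
Solving the system yields a = 6, b = 6, c = -3.
So q(s) = 6s² + 6s - 3.
The constant term is -3.

-3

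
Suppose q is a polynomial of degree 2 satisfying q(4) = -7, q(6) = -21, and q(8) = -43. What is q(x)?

q(x) = -x^2 + 3x - 3

Using the Lagrange interpolation formula with nodes 4, 6, 8:
  L_0(x) = (x - 6)(x - 8) / 8
  L_1(x) = (x - 4)(x - 8) / -4
  L_2(x) = (x - 4)(x - 6) / 8
Then q(x) = -7·L_0(x) - 21·L_1(x) - 43·L_2(x).
Expanding and collecting terms gives q(x) = -x^2 + 3x - 3.
Check: q(6) = -21. ✓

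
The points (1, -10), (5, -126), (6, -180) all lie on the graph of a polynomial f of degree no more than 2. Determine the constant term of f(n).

Write f(n) = an^2 + bn + c. Substituting each data point gives a linear system:
  a + b + c = -10
  25a + 5b + c = -126
  36a + 6b + c = -180
Solving the system yields a = -5, b = 1, c = -6.
So f(n) = -5n^2 + n - 6.
The constant term is -6.

-6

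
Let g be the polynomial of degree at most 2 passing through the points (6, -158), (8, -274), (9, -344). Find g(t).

g(t) = -4t^2 - 2t - 2

Using the Lagrange interpolation formula with nodes 6, 8, 9:
  L_0(t) = (t - 8)(t - 9) / 6
  L_1(t) = (t - 6)(t - 9) / -2
  L_2(t) = (t - 6)(t - 8) / 3
Then g(t) = -158·L_0(t) - 274·L_1(t) - 344·L_2(t).
Expanding and collecting terms gives g(t) = -4t² - 2t - 2.
Check: g(8) = -274. ✓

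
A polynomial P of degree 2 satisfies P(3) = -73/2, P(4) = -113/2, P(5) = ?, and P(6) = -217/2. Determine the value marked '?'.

The 3 known points determine the degree-2 polynomial uniquely.
Write P(t) = at^2 + bt + c. Substituting each data point gives a linear system:
  9a + 3b + c = -73/2
  16a + 4b + c = -113/2
  36a + 6b + c = -217/2
Solving the system yields a = -2, b = -6, c = -1/2.
So P(t) = -2t^2 - 6t - 1/2.
Then P(5) = -161/2.

-161/2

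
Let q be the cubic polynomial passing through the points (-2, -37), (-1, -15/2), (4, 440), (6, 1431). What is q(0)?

Using the Lagrange interpolation formula with nodes -2, -1, 4, 6:
  L_0(x) = (x + 1)(x - 4)(x - 6) / -48
  L_1(x) = (x + 2)(x - 4)(x - 6) / 35
  L_2(x) = (x + 2)(x + 1)(x - 6) / -60
  L_3(x) = (x + 2)(x + 1)(x - 4) / 112
Then q(x) = -37·L_0(x) - 15/2·L_1(x) + 440·L_2(x) + 1431·L_3(x).
Expanding and collecting terms gives q(x) = 6x³ + 4x² - (1/2)x - 6.
Evaluating at x = 0: q(0) = -6.

-6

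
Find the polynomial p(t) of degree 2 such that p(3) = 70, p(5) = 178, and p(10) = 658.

p(t) = 6t^2 + 6t - 2

Using the Lagrange interpolation formula with nodes 3, 5, 10:
  L_0(t) = (t - 5)(t - 10) / 14
  L_1(t) = (t - 3)(t - 10) / -10
  L_2(t) = (t - 3)(t - 5) / 35
Then p(t) = 70·L_0(t) + 178·L_1(t) + 658·L_2(t).
Expanding and collecting terms gives p(t) = 6t^2 + 6t - 2.
Check: p(3) = 70. ✓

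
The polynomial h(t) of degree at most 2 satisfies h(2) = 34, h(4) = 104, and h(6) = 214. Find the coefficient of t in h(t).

Write h(t) = at^2 + bt + c. Substituting each data point gives a linear system:
  4a + 2b + c = 34
  16a + 4b + c = 104
  36a + 6b + c = 214
Solving the system yields a = 5, b = 5, c = 4.
So h(t) = 5t^2 + 5t + 4.
The coefficient of t is 5.

5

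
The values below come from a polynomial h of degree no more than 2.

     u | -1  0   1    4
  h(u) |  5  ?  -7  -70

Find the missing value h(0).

The 3 known points determine the degree-2 polynomial uniquely.
Write h(u) = au^2 + bu + c. Substituting each data point gives a linear system:
  a - b + c = 5
  a + b + c = -7
  16a + 4b + c = -70
Solving the system yields a = -3, b = -6, c = 2.
So h(u) = -3u^2 - 6u + 2.
Then h(0) = 2.

2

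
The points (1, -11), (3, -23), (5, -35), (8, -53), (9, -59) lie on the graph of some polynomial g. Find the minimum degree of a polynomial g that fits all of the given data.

1

Divided differences on the nodes 1, 3, 5, 8, 9:
  order 0: -11  -23  -35  -53  -59
  order 1: -6  -6  -6  -6
  order 2: 0  0  0
  order 3: 0  0
  order 4: 0
The order-1 divided differences are all -6 (nonzero) and every higher order vanishes, so the data lies on a polynomial of degree exactly 1.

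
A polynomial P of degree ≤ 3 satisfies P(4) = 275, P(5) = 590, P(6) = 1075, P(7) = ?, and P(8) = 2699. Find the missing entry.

On equispaced nodes a degree-3 polynomial has vanishing fourth forward difference, so
  P(4) - 4·P(5) + 6·P(6) - 4·P(7) + P(8) = 0.
Substituting the known values and solving for P(7):
  -4·P(7) = -7064
  P(7) = 1766.

1766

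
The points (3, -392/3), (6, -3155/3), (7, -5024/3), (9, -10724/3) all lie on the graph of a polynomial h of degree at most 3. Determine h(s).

h(s) = -5s^3 + s^2 - s - 5/3

Using the Lagrange interpolation formula with nodes 3, 6, 7, 9:
  L_0(s) = (s - 6)(s - 7)(s - 9) / -72
  L_1(s) = (s - 3)(s - 7)(s - 9) / 9
  L_2(s) = (s - 3)(s - 6)(s - 9) / -8
  L_3(s) = (s - 3)(s - 6)(s - 7) / 36
Then h(s) = -392/3·L_0(s) - 3155/3·L_1(s) - 5024/3·L_2(s) - 10724/3·L_3(s).
Expanding and collecting terms gives h(s) = -5s³ + s² - s - 5/3.
Check: h(6) = -3155/3. ✓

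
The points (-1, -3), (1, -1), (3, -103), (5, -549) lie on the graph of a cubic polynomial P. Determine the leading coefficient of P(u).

Write P(u) = au^3 + bu^2 + cu + d. Substituting each data point gives a linear system:
  -a + b - c + d = -3
  a + b + c + d = -1
  27a + 9b + 3c + d = -103
  125a + 25b + 5c + d = -549
Solving the system yields a = -5, b = 2, c = 6, d = -4.
So P(u) = -5u^3 + 2u^2 + 6u - 4.
The leading coefficient is -5.

-5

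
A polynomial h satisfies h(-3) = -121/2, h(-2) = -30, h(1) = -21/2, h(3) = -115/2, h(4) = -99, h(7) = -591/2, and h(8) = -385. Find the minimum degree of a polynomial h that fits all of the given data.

2

Divided differences on the nodes -3, -2, 1, 3, 4, 7, 8:
  order 0: -121/2  -30  -21/2  -115/2  -99  -591/2  -385
  order 1: 61/2  13/2  -47/2  -83/2  -131/2  -179/2
  order 2: -6  -6  -6  -6  -6
  order 3: 0  0  0  0
  order 4: 0  0  0
  order 5: 0  0
  order 6: 0
The order-2 divided differences are all -6 (nonzero) and every higher order vanishes, so the data lies on a polynomial of degree exactly 2.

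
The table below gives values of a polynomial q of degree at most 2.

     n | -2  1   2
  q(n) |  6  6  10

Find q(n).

Write q(n) = an^2 + bn + c. Substituting each data point gives a linear system:
  4a - 2b + c = 6
  a + b + c = 6
  4a + 2b + c = 10
Solving the system yields a = 1, b = 1, c = 4.
So q(n) = n² + n + 4.
Check: q(2) = 10. ✓

q(n) = n^2 + n + 4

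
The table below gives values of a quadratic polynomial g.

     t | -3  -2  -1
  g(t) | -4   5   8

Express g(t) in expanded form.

Write g(t) = at^2 + bt + c. Substituting each data point gives a linear system:
  9a - 3b + c = -4
  4a - 2b + c = 5
  a - b + c = 8
Solving the system yields a = -3, b = -6, c = 5.
So g(t) = -3t^2 - 6t + 5.
Check: g(-3) = -4. ✓

g(t) = -3t^2 - 6t + 5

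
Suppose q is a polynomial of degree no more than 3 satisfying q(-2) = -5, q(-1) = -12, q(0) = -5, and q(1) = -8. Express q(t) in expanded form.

q(t) = -4t^3 - 5t^2 + 6t - 5

Using the Lagrange interpolation formula with nodes -2, -1, 0, 1:
  L_0(t) = (t + 1)t(t - 1) / -6
  L_1(t) = (t + 2)t(t - 1) / 2
  L_2(t) = (t + 2)(t + 1)(t - 1) / -2
  L_3(t) = (t + 2)(t + 1)t / 6
Then q(t) = -5·L_0(t) - 12·L_1(t) - 5·L_2(t) - 8·L_3(t).
Expanding and collecting terms gives q(t) = -4t³ - 5t² + 6t - 5.
Check: q(0) = -5. ✓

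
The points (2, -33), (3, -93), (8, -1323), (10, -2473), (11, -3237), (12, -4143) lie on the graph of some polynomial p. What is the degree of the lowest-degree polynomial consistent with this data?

Divided differences on the nodes 2, 3, 8, 10, 11, 12:
  order 0: -33  -93  -1323  -2473  -3237  -4143
  order 1: -60  -246  -575  -764  -906
  order 2: -31  -47  -63  -71
  order 3: -2  -2  -2
  order 4: 0  0
  order 5: 0
The order-3 divided differences are all -2 (nonzero) and every higher order vanishes, so the data lies on a polynomial of degree exactly 3.

3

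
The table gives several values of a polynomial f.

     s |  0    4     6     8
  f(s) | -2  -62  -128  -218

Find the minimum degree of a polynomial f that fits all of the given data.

2

Divided differences on the nodes 0, 4, 6, 8:
  order 0: -2  -62  -128  -218
  order 1: -15  -33  -45
  order 2: -3  -3
  order 3: 0
The order-2 divided differences are all -3 (nonzero) and every higher order vanishes, so the data lies on a polynomial of degree exactly 2.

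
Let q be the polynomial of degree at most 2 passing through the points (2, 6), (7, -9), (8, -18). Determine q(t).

Write q(t) = at^2 + bt + c. Substituting each data point gives a linear system:
  4a + 2b + c = 6
  49a + 7b + c = -9
  64a + 8b + c = -18
Solving the system yields a = -1, b = 6, c = -2.
So q(t) = -t^2 + 6t - 2.
Check: q(8) = -18. ✓

q(t) = -t^2 + 6t - 2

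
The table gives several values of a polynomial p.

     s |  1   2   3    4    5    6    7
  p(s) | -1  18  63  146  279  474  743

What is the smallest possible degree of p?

3

Forward differences of the values at s = 1, 2, 3, 4, 5, 6, 7:
  p  : -1  18  63  146  279  474  743
  Δ  : 19  45  83  133  195  269
  Δ^2: 26  38  50  62  74
  Δ^3: 12  12  12  12
  Δ^4: 0  0  0
  Δ^5: 0  0
  Δ^6: 0
The third differences are constant (12) and nonzero, while all higher differences vanish, so the minimal degree is 3.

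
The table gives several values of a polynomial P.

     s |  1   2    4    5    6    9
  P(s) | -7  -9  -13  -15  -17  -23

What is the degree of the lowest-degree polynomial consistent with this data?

Divided differences on the nodes 1, 2, 4, 5, 6, 9:
  order 0: -7  -9  -13  -15  -17  -23
  order 1: -2  -2  -2  -2  -2
  order 2: 0  0  0  0
  order 3: 0  0  0
  order 4: 0  0
  order 5: 0
The order-1 divided differences are all -2 (nonzero) and every higher order vanishes, so the data lies on a polynomial of degree exactly 1.

1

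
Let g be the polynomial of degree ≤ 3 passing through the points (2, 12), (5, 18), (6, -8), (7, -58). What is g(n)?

Using the Lagrange interpolation formula with nodes 2, 5, 6, 7:
  L_0(n) = (n - 5)(n - 6)(n - 7) / -60
  L_1(n) = (n - 2)(n - 6)(n - 7) / 6
  L_2(n) = (n - 2)(n - 5)(n - 7) / -4
  L_3(n) = (n - 2)(n - 5)(n - 6) / 10
Then g(n) = 12·L_0(n) + 18·L_1(n) - 8·L_2(n) - 58·L_3(n).
Expanding and collecting terms gives g(n) = -n^3 + 6n^2 - n - 2.
Check: g(2) = 12. ✓

g(n) = -n^3 + 6n^2 - n - 2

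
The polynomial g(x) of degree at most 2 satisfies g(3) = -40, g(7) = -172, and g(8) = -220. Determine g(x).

Using the Lagrange interpolation formula with nodes 3, 7, 8:
  L_0(x) = (x - 7)(x - 8) / 20
  L_1(x) = (x - 3)(x - 8) / -4
  L_2(x) = (x - 3)(x - 7) / 5
Then g(x) = -40·L_0(x) - 172·L_1(x) - 220·L_2(x).
Expanding and collecting terms gives g(x) = -3x^2 - 3x - 4.
Check: g(3) = -40. ✓

g(x) = -3x^2 - 3x - 4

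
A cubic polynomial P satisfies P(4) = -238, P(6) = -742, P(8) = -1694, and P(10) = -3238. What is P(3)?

Using the Lagrange interpolation formula with nodes 4, 6, 8, 10:
  L_0(x) = (x - 6)(x - 8)(x - 10) / -48
  L_1(x) = (x - 4)(x - 8)(x - 10) / 16
  L_2(x) = (x - 4)(x - 6)(x - 10) / -16
  L_3(x) = (x - 4)(x - 6)(x - 8) / 48
Then P(x) = -238·L_0(x) - 742·L_1(x) - 1694·L_2(x) - 3238·L_3(x).
Expanding and collecting terms gives P(x) = -3x^3 - 2x^2 - 4x + 2.
Evaluating at x = 3: P(3) = -109.

-109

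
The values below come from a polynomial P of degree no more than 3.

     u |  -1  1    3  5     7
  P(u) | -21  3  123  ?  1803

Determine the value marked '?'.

627

The 4 known points determine the degree-3 polynomial uniquely.
Write P(u) = au^3 + bu^2 + cu + d. Substituting each data point gives a linear system:
  -a + b - c + d = -21
  a + b + c + d = 3
  27a + 9b + 3c + d = 123
  343a + 49b + 7c + d = 1803
Solving the system yields a = 6, b = -6, c = 6, d = -3.
So P(u) = 6u^3 - 6u^2 + 6u - 3.
Then P(5) = 627.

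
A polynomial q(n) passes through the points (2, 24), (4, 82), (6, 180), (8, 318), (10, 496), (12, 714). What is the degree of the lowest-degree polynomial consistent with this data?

Forward differences of the values at n = 2, 4, 6, 8, 10, 12:
  q  : 24  82  180  318  496  714
  Δ  : 58  98  138  178  218
  Δ^2: 40  40  40  40
  Δ^3: 0  0  0
  Δ^4: 0  0
  Δ^5: 0
The second differences are constant (40) and nonzero, while all higher differences vanish, so the minimal degree is 2.

2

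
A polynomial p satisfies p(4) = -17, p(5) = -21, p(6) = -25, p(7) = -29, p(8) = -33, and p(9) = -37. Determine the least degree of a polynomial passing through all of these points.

1

Forward differences of the values at u = 4, 5, 6, 7, 8, 9:
  p  : -17  -21  -25  -29  -33  -37
  Δ  : -4  -4  -4  -4  -4
  Δ^2: 0  0  0  0
  Δ^3: 0  0  0
  Δ^4: 0  0
  Δ^5: 0
The first differences are constant (-4) and nonzero, while all higher differences vanish, so the minimal degree is 1.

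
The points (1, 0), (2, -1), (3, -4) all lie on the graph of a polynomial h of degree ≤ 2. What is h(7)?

Write h(n) = an^2 + bn + c. Substituting each data point gives a linear system:
  a + b + c = 0
  4a + 2b + c = -1
  9a + 3b + c = -4
Solving the system yields a = -1, b = 2, c = -1.
So h(n) = -n^2 + 2n - 1.
Then h(7) = -36.

-36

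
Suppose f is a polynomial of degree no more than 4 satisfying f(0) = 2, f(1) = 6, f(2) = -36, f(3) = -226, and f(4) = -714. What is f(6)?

-3424

Using the Lagrange interpolation formula with nodes 0, 1, 2, 3, 4:
  L_0(u) = (u - 1)(u - 2)(u - 3)(u - 4) / 24
  L_1(u) = u(u - 2)(u - 3)(u - 4) / -6
  L_2(u) = u(u - 1)(u - 3)(u - 4) / 4
  L_3(u) = u(u - 1)(u - 2)(u - 4) / -6
  L_4(u) = u(u - 1)(u - 2)(u - 3) / 24
Then f(u) = 2·L_0(u) + 6·L_1(u) - 36·L_2(u) - 226·L_3(u) - 714·L_4(u).
Expanding and collecting terms gives f(u) = -2u^4 - 5u^3 + 6u^2 + 5u + 2.
Evaluating at u = 6: f(6) = -3424.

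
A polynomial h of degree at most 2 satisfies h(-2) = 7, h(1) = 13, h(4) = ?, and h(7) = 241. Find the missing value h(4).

The 3 known points determine the degree-2 polynomial uniquely.
Write h(t) = at^2 + bt + c. Substituting each data point gives a linear system:
  4a - 2b + c = 7
  a + b + c = 13
  49a + 7b + c = 241
Solving the system yields a = 4, b = 6, c = 3.
So h(t) = 4t² + 6t + 3.
Then h(4) = 91.

91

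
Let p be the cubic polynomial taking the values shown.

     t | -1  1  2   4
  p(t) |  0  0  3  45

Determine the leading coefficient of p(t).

1

Write p(t) = at^3 + bt^2 + ct + d. Substituting each data point gives a linear system:
  -a + b - c + d = 0
  a + b + c + d = 0
  8a + 4b + 2c + d = 3
  64a + 16b + 4c + d = 45
Solving the system yields a = 1, b = -1, c = -1, d = 1.
So p(t) = t^3 - t^2 - t + 1.
The leading coefficient is 1.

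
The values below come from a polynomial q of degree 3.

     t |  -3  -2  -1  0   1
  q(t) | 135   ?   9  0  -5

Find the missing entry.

46

The 4 known points determine the degree-3 polynomial uniquely.
Write q(t) = at^3 + bt^2 + ct + d. Substituting each data point gives a linear system:
  -27a + 9b - 3c + d = 135
  -a + b - c + d = 9
  d = 0
  a + b + c + d = -5
Solving the system yields a = -4, b = 2, c = -3, d = 0.
So q(t) = -4t^3 + 2t^2 - 3t.
Then q(-2) = 46.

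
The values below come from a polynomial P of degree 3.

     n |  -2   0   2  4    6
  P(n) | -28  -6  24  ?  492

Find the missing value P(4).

158

The 4 known points determine the degree-3 polynomial uniquely.
Write P(n) = an^3 + bn^2 + cn + d. Substituting each data point gives a linear system:
  -8a + 4b - 2c + d = -28
  d = -6
  8a + 4b + 2c + d = 24
  216a + 36b + 6c + d = 492
Solving the system yields a = 2, b = 1, c = 5, d = -6.
So P(n) = 2n³ + n² + 5n - 6.
Then P(4) = 158.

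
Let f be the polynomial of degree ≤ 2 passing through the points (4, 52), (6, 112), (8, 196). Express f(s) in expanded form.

Using the Lagrange interpolation formula with nodes 4, 6, 8:
  L_0(s) = (s - 6)(s - 8) / 8
  L_1(s) = (s - 4)(s - 8) / -4
  L_2(s) = (s - 4)(s - 6) / 8
Then f(s) = 52·L_0(s) + 112·L_1(s) + 196·L_2(s).
Expanding and collecting terms gives f(s) = 3s^2 + 4.
Check: f(6) = 112. ✓

f(s) = 3s^2 + 4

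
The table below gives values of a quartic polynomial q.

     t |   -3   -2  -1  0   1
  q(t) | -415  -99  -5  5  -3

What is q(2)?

-35

Using the Lagrange interpolation formula with nodes -3, -2, -1, 0, 1:
  L_0(t) = (t + 2)(t + 1)t(t - 1) / 24
  L_1(t) = (t + 3)(t + 1)t(t - 1) / -6
  L_2(t) = (t + 3)(t + 2)t(t - 1) / 4
  L_3(t) = (t + 3)(t + 2)(t + 1)(t - 1) / -6
  L_4(t) = (t + 3)(t + 2)(t + 1)t / 24
Then q(t) = -415·L_0(t) - 99·L_1(t) - 5·L_2(t) + 5·L_3(t) - 3·L_4(t).
Expanding and collecting terms gives q(t) = -3t^4 + 5t^3 - 6t^2 - 4t + 5.
Evaluating at t = 2: q(2) = -35.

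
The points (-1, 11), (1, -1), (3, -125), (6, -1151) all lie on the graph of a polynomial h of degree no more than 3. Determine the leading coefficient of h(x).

Write h(x) = ax^3 + bx^2 + cx + d. Substituting each data point gives a linear system:
  -a + b - c + d = 11
  a + b + c + d = -1
  27a + 9b + 3c + d = -125
  216a + 36b + 6c + d = -1151
Solving the system yields a = -6, b = 4, c = 0, d = 1.
So h(x) = -6x³ + 4x² + 1.
The leading coefficient is -6.

-6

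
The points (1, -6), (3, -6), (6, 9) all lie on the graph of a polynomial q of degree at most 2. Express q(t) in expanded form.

q(t) = t^2 - 4t - 3

Write q(t) = at^2 + bt + c. Substituting each data point gives a linear system:
  a + b + c = -6
  9a + 3b + c = -6
  36a + 6b + c = 9
Solving the system yields a = 1, b = -4, c = -3.
So q(t) = t² - 4t - 3.
Check: q(3) = -6. ✓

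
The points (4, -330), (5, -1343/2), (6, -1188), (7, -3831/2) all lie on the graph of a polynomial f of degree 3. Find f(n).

Write f(n) = an^3 + bn^2 + cn + d. Substituting each data point gives a linear system:
  64a + 16b + 4c + d = -330
  125a + 25b + 5c + d = -1343/2
  216a + 36b + 6c + d = -1188
  343a + 49b + 7c + d = -3831/2
Solving the system yields a = -6, b = 5/2, c = 2, d = 6.
So f(n) = -6n³ + (5/2)n² + 2n + 6.
Check: f(6) = -1188. ✓

f(n) = -6n^3 + (5/2)n^2 + 2n + 6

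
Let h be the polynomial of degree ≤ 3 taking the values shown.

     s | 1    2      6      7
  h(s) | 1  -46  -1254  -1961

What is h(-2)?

10

Write h(s) = as^3 + bs^2 + cs + d. Substituting each data point gives a linear system:
  a + b + c + d = 1
  8a + 4b + 2c + d = -46
  216a + 36b + 6c + d = -1254
  343a + 49b + 7c + d = -1961
Solving the system yields a = -5, b = -6, c = 6, d = 6.
So h(s) = -5s³ - 6s² + 6s + 6.
Then h(-2) = 10.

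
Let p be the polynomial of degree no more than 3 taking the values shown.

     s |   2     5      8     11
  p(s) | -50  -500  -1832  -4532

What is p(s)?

Using the Lagrange interpolation formula with nodes 2, 5, 8, 11:
  L_0(s) = (s - 5)(s - 8)(s - 11) / -162
  L_1(s) = (s - 2)(s - 8)(s - 11) / 54
  L_2(s) = (s - 2)(s - 5)(s - 11) / -54
  L_3(s) = (s - 2)(s - 5)(s - 8) / 162
Then p(s) = -50·L_0(s) - 500·L_1(s) - 1832·L_2(s) - 4532·L_3(s).
Expanding and collecting terms gives p(s) = -3s^3 - 4s^2 - 5s.
Check: p(2) = -50. ✓

p(s) = -3s^3 - 4s^2 - 5s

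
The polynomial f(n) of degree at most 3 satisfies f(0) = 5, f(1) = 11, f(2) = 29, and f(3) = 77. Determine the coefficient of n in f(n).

6

Write f(n) = an^3 + bn^2 + cn + d. Substituting each data point gives a linear system:
  d = 5
  a + b + c + d = 11
  8a + 4b + 2c + d = 29
  27a + 9b + 3c + d = 77
Solving the system yields a = 3, b = -3, c = 6, d = 5.
So f(n) = 3n^3 - 3n^2 + 6n + 5.
The coefficient of n is 6.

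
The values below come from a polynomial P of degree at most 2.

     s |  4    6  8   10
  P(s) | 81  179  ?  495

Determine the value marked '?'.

The 3 known points determine the degree-2 polynomial uniquely.
Write P(s) = as^2 + bs + c. Substituting each data point gives a linear system:
  16a + 4b + c = 81
  36a + 6b + c = 179
  100a + 10b + c = 495
Solving the system yields a = 5, b = -1, c = 5.
So P(s) = 5s² - s + 5.
Then P(8) = 317.

317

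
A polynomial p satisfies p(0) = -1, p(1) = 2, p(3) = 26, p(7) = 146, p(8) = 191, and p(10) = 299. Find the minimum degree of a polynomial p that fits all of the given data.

2

Divided differences on the nodes 0, 1, 3, 7, 8, 10:
  order 0: -1  2  26  146  191  299
  order 1: 3  12  30  45  54
  order 2: 3  3  3  3
  order 3: 0  0  0
  order 4: 0  0
  order 5: 0
The order-2 divided differences are all 3 (nonzero) and every higher order vanishes, so the data lies on a polynomial of degree exactly 2.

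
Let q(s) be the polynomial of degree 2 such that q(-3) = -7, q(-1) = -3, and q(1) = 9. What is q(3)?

Write q(s) = as^2 + bs + c. Substituting each data point gives a linear system:
  9a - 3b + c = -7
  a - b + c = -3
  a + b + c = 9
Solving the system yields a = 1, b = 6, c = 2.
So q(s) = s^2 + 6s + 2.
Then q(3) = 29.

29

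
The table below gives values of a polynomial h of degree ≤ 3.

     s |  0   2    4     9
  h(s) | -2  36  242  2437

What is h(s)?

h(s) = 3s^3 + 3s^2 + s - 2

Write h(s) = as^3 + bs^2 + cs + d. Substituting each data point gives a linear system:
  d = -2
  8a + 4b + 2c + d = 36
  64a + 16b + 4c + d = 242
  729a + 81b + 9c + d = 2437
Solving the system yields a = 3, b = 3, c = 1, d = -2.
So h(s) = 3s^3 + 3s^2 + s - 2.
Check: h(4) = 242. ✓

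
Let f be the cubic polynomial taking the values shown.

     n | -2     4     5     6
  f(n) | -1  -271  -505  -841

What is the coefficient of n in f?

3

Write f(n) = an^3 + bn^2 + cn + d. Substituting each data point gives a linear system:
  -8a + 4b - 2c + d = -1
  64a + 16b + 4c + d = -271
  125a + 25b + 5c + d = -505
  216a + 36b + 6c + d = -841
Solving the system yields a = -3, b = -6, c = 3, d = 5.
So f(n) = -3n^3 - 6n^2 + 3n + 5.
The coefficient of n is 3.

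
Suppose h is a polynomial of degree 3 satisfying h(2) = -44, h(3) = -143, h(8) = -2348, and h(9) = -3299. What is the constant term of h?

Write h(n) = an^3 + bn^2 + cn + d. Substituting each data point gives a linear system:
  8a + 4b + 2c + d = -44
  27a + 9b + 3c + d = -143
  512a + 64b + 8c + d = -2348
  729a + 81b + 9c + d = -3299
Solving the system yields a = -4, b = -5, c = 2, d = 4.
So h(n) = -4n³ - 5n² + 2n + 4.
The constant term is 4.

4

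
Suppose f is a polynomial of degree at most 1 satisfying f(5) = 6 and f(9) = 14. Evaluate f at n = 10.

Using the Lagrange interpolation formula with nodes 5, 9:
  L_0(n) = (n - 9) / -4
  L_1(n) = (n - 5) / 4
Then f(n) = 6·L_0(n) + 14·L_1(n).
Expanding and collecting terms gives f(n) = 2n - 4.
Evaluating at n = 10: f(10) = 16.

16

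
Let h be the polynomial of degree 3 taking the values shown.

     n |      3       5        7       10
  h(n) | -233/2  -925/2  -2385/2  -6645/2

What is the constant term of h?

-5/2

Write h(n) = an^3 + bn^2 + cn + d. Substituting each data point gives a linear system:
  27a + 9b + 3c + d = -233/2
  125a + 25b + 5c + d = -925/2
  343a + 49b + 7c + d = -2385/2
  1000a + 100b + 10c + d = -6645/2
Solving the system yields a = -3, b = -3, c = -2, d = -5/2.
So h(n) = -3n^3 - 3n^2 - 2n - 5/2.
The constant term is -5/2.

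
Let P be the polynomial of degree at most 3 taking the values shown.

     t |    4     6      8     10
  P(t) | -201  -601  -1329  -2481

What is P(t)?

Write P(t) = at^3 + bt^2 + ct + d. Substituting each data point gives a linear system:
  64a + 16b + 4c + d = -201
  216a + 36b + 6c + d = -601
  512a + 64b + 8c + d = -1329
  1000a + 100b + 10c + d = -2481
Solving the system yields a = -2, b = -5, c = 2, d = -1.
So P(t) = -2t^3 - 5t^2 + 2t - 1.
Check: P(6) = -601. ✓

P(t) = -2t^3 - 5t^2 + 2t - 1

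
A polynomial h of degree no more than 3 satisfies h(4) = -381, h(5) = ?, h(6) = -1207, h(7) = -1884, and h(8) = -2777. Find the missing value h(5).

On equispaced nodes a degree-3 polynomial has vanishing fourth forward difference, so
  h(4) - 4·h(5) + 6·h(6) - 4·h(7) + h(8) = 0.
Substituting the known values and solving for h(5):
  -4·h(5) = 2864
  h(5) = -716.

-716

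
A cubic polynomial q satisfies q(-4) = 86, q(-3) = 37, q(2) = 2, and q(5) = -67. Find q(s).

q(s) = -s^3 + 2s^2 + 2s - 2

Write q(s) = as^3 + bs^2 + cs + d. Substituting each data point gives a linear system:
  -64a + 16b - 4c + d = 86
  -27a + 9b - 3c + d = 37
  8a + 4b + 2c + d = 2
  125a + 25b + 5c + d = -67
Solving the system yields a = -1, b = 2, c = 2, d = -2.
So q(s) = -s^3 + 2s^2 + 2s - 2.
Check: q(-4) = 86. ✓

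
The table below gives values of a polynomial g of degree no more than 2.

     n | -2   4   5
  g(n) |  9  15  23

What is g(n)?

g(n) = n^2 - n + 3

Write g(n) = an^2 + bn + c. Substituting each data point gives a linear system:
  4a - 2b + c = 9
  16a + 4b + c = 15
  25a + 5b + c = 23
Solving the system yields a = 1, b = -1, c = 3.
So g(n) = n² - n + 3.
Check: g(5) = 23. ✓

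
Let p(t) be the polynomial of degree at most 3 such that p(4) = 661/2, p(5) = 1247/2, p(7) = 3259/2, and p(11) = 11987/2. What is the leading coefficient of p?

Write p(t) = at^3 + bt^2 + ct + d. Substituting each data point gives a linear system:
  64a + 16b + 4c + d = 661/2
  125a + 25b + 5c + d = 1247/2
  343a + 49b + 7c + d = 3259/2
  1331a + 121b + 11c + d = 11987/2
Solving the system yields a = 4, b = 6, c = -5, d = -3/2.
So p(t) = 4t³ + 6t² - 5t - 3/2.
The leading coefficient is 4.

4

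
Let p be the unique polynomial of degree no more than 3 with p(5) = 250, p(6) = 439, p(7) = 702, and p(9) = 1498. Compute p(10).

2055

Using the Lagrange interpolation formula with nodes 5, 6, 7, 9:
  L_0(u) = (u - 6)(u - 7)(u - 9) / -8
  L_1(u) = (u - 5)(u - 7)(u - 9) / 3
  L_2(u) = (u - 5)(u - 6)(u - 9) / -4
  L_3(u) = (u - 5)(u - 6)(u - 7) / 24
Then p(u) = 250·L_0(u) + 439·L_1(u) + 702·L_2(u) + 1498·L_3(u).
Expanding and collecting terms gives p(u) = 2u³ + u² - 4u - 5.
Evaluating at u = 10: p(10) = 2055.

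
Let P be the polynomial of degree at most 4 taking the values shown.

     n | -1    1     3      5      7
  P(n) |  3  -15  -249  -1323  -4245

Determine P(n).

Write P(n) = an^4 + bn^3 + cn^2 + dn + e. Substituting each data point gives a linear system:
  a - b + c - d + e = 3
  a + b + c + d + e = -15
  81a + 27b + 9c + 3d + e = -249
  625a + 125b + 25c + 5d + e = -1323
  2401a + 343b + 49c + 7d + e = -4245
Solving the system yields a = -1, b = -5, c = -2, d = -4, e = -3.
So P(n) = -n^4 - 5n^3 - 2n^2 - 4n - 3.
Check: P(5) = -1323. ✓

P(n) = -n^4 - 5n^3 - 2n^2 - 4n - 3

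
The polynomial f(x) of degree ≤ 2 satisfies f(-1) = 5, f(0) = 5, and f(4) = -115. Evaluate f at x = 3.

-67

Write f(x) = ax^2 + bx + c. Substituting each data point gives a linear system:
  a - b + c = 5
  c = 5
  16a + 4b + c = -115
Solving the system yields a = -6, b = -6, c = 5.
So f(x) = -6x^2 - 6x + 5.
Then f(3) = -67.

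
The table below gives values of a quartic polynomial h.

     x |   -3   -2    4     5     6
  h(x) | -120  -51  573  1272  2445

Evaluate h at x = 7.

Write h(x) = ax^4 + bx^3 + cx^2 + dx + e. Substituting each data point gives a linear system:
  81a - 27b + 9c - 3d + e = -120
  16a - 8b + 4c - 2d + e = -51
  256a + 64b + 16c + 4d + e = 573
  625a + 125b + 25c + 5d + e = 1272
  1296a + 216b + 36c + 6d + e = 2445
Solving the system yields a = 1, b = 6, c = -4, d = 0, e = -3.
So h(x) = x⁴ + 6x³ - 4x² - 3.
Then h(7) = 4260.

4260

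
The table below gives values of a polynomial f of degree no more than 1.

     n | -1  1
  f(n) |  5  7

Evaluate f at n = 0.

Write f(n) = an + b. Substituting each data point gives a linear system:
  -a + b = 5
  a + b = 7
Solving the system yields a = 1, b = 6.
So f(n) = n + 6.
Then f(0) = 6.

6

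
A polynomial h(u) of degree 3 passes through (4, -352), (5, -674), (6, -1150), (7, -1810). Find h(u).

h(u) = -5u^3 - 2u^2 + u - 4

Write h(u) = au^3 + bu^2 + cu + d. Substituting each data point gives a linear system:
  64a + 16b + 4c + d = -352
  125a + 25b + 5c + d = -674
  216a + 36b + 6c + d = -1150
  343a + 49b + 7c + d = -1810
Solving the system yields a = -5, b = -2, c = 1, d = -4.
So h(u) = -5u³ - 2u² + u - 4.
Check: h(5) = -674. ✓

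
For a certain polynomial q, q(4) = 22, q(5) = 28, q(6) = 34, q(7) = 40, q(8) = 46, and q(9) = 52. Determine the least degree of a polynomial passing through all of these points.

1

Forward differences of the values at t = 4, 5, 6, 7, 8, 9:
  q  : 22  28  34  40  46  52
  Δ  : 6  6  6  6  6
  Δ^2: 0  0  0  0
  Δ^3: 0  0  0
  Δ^4: 0  0
  Δ^5: 0
The first differences are constant (6) and nonzero, while all higher differences vanish, so the minimal degree is 1.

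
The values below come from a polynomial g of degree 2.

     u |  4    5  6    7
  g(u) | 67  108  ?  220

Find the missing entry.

159

The 3 known points determine the degree-2 polynomial uniquely.
Write g(u) = au^2 + bu + c. Substituting each data point gives a linear system:
  16a + 4b + c = 67
  25a + 5b + c = 108
  49a + 7b + c = 220
Solving the system yields a = 5, b = -4, c = 3.
So g(u) = 5u² - 4u + 3.
Then g(6) = 159.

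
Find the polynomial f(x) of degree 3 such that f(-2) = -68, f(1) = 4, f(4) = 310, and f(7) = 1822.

Write f(x) = ax^3 + bx^2 + cx + d. Substituting each data point gives a linear system:
  -8a + 4b - 2c + d = -68
  a + b + c + d = 4
  64a + 16b + 4c + d = 310
  343a + 49b + 7c + d = 1822
Solving the system yields a = 6, b = -5, c = 1, d = 2.
So f(x) = 6x³ - 5x² + x + 2.
Check: f(1) = 4. ✓

f(x) = 6x^3 - 5x^2 + x + 2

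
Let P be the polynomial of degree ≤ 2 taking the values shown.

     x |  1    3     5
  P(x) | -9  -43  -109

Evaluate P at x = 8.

Forward differences of the values at x = 1, 3, 5:
  P  : -9  -43  -109
  Δ  : -34  -66
  Δ^2: -32
The second differences are constant, confirming degree 2.
Interpolating (Newton forward form) and evaluating at x = 8 gives P(8) = -268.

-268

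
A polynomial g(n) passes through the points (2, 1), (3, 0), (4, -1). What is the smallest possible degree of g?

Forward differences of the values at n = 2, 3, 4:
  g  : 1  0  -1
  Δ  : -1  -1
  Δ^2: 0
The first differences are constant (-1) and nonzero, while all higher differences vanish, so the minimal degree is 1.

1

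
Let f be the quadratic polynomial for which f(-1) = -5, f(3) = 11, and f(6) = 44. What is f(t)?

f(t) = t^2 + 2t - 4

Write f(t) = at^2 + bt + c. Substituting each data point gives a linear system:
  a - b + c = -5
  9a + 3b + c = 11
  36a + 6b + c = 44
Solving the system yields a = 1, b = 2, c = -4.
So f(t) = t² + 2t - 4.
Check: f(6) = 44. ✓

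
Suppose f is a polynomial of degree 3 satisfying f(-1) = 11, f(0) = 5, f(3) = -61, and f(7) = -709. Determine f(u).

Write f(u) = au^3 + bu^2 + cu + d. Substituting each data point gives a linear system:
  -a + b - c + d = 11
  d = 5
  27a + 9b + 3c + d = -61
  343a + 49b + 7c + d = -709
Solving the system yields a = -2, b = 0, c = -4, d = 5.
So f(u) = -2u^3 - 4u + 5.
Check: f(3) = -61. ✓

f(u) = -2u^3 - 4u + 5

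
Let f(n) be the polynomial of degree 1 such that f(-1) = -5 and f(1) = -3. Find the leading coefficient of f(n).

1

Write f(n) = an + b. Substituting each data point gives a linear system:
  -a + b = -5
  a + b = -3
Solving the system yields a = 1, b = -4.
So f(n) = n - 4.
The leading coefficient is 1.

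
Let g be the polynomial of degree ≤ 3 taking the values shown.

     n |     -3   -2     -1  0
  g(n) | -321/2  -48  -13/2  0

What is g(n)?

Write g(n) = an^3 + bn^2 + cn + d. Substituting each data point gives a linear system:
  -27a + 9b - 3c + d = -321/2
  -8a + 4b - 2c + d = -48
  -a + b - c + d = -13/2
  d = 0
Solving the system yields a = 6, b = 1/2, c = 1, d = 0.
So g(n) = 6n³ + (1/2)n² + n.
Check: g(-3) = -321/2. ✓

g(n) = 6n^3 + (1/2)n^2 + n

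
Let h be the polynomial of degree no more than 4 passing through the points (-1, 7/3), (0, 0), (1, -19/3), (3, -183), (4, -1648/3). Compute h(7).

Using the Lagrange interpolation formula with nodes -1, 0, 1, 3, 4:
  L_0(u) = u(u - 1)(u - 3)(u - 4) / 40
  L_1(u) = (u + 1)(u - 1)(u - 3)(u - 4) / -12
  L_2(u) = (u + 1)u(u - 3)(u - 4) / 12
  L_3(u) = (u + 1)u(u - 1)(u - 4) / -24
  L_4(u) = (u + 1)u(u - 1)(u - 3) / 60
Then h(u) = 7/3·L_0(u) + 0·L_1(u) - 19/3·L_2(u) - 183·L_3(u) - 1648/3·L_4(u).
Expanding and collecting terms gives h(u) = -2u^4 - (1/3)u^3 - 4u.
Evaluating at u = 7: h(7) = -14833/3.

-14833/3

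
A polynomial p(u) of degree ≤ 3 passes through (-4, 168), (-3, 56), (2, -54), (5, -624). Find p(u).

Write p(u) = au^3 + bu^2 + cu + d. Substituting each data point gives a linear system:
  -64a + 16b - 4c + d = 168
  -27a + 9b - 3c + d = 56
  8a + 4b + 2c + d = -54
  125a + 25b + 5c + d = -624
Solving the system yields a = -4, b = -5, c = 1, d = -4.
So p(u) = -4u³ - 5u² + u - 4.
Check: p(2) = -54. ✓

p(u) = -4u^3 - 5u^2 + u - 4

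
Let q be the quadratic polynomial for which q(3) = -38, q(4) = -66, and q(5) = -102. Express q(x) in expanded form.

q(x) = -4x^2 - 2

Write q(x) = ax^2 + bx + c. Substituting each data point gives a linear system:
  9a + 3b + c = -38
  16a + 4b + c = -66
  25a + 5b + c = -102
Solving the system yields a = -4, b = 0, c = -2.
So q(x) = -4x² - 2.
Check: q(4) = -66. ✓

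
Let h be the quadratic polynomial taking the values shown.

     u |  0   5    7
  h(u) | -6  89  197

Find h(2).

Using the Lagrange interpolation formula with nodes 0, 5, 7:
  L_0(u) = (u - 5)(u - 7) / 35
  L_1(u) = u(u - 7) / -10
  L_2(u) = u(u - 5) / 14
Then h(u) = -6·L_0(u) + 89·L_1(u) + 197·L_2(u).
Expanding and collecting terms gives h(u) = 5u² - 6u - 6.
Evaluating at u = 2: h(2) = 2.

2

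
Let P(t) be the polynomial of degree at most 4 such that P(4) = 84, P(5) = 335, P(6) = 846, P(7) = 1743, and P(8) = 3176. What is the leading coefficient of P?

Write P(t) = at^4 + bt^3 + ct^2 + dt + e. Substituting each data point gives a linear system:
  256a + 64b + 16c + 4d + e = 84
  625a + 125b + 25c + 5d + e = 335
  1296a + 216b + 36c + 6d + e = 846
  2401a + 343b + 49c + 7d + e = 1743
  4096a + 512b + 64c + 8d + e = 3176
Solving the system yields a = 1, b = -1, c = -6, d = -3, e = 0.
So P(t) = t⁴ - t³ - 6t² - 3t.
The leading coefficient is 1.

1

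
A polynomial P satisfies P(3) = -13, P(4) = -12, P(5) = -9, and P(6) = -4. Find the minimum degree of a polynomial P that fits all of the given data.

Forward differences of the values at n = 3, 4, 5, 6:
  P  : -13  -12  -9  -4
  Δ  : 1  3  5
  Δ^2: 2  2
  Δ^3: 0
The second differences are constant (2) and nonzero, while all higher differences vanish, so the minimal degree is 2.

2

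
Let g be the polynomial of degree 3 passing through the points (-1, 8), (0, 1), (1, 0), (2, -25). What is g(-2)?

Using the Lagrange interpolation formula with nodes -1, 0, 1, 2:
  L_0(n) = n(n - 1)(n - 2) / -6
  L_1(n) = (n + 1)(n - 1)(n - 2) / 2
  L_2(n) = (n + 1)n(n - 2) / -2
  L_3(n) = (n + 1)n(n - 1) / 6
Then g(n) = 8·L_0(n) + 1·L_1(n) + 0·L_2(n) - 25·L_3(n).
Expanding and collecting terms gives g(n) = -5n^3 + 3n^2 + n + 1.
Evaluating at n = -2: g(-2) = 51.

51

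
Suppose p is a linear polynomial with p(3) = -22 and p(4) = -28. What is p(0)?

Write p(x) = ax + b. Substituting each data point gives a linear system:
  3a + b = -22
  4a + b = -28
Solving the system yields a = -6, b = -4.
So p(x) = -6x - 4.
Then p(0) = -4.

-4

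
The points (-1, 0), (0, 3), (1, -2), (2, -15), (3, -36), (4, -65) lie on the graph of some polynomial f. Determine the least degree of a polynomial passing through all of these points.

2

Forward differences of the values at u = -1, 0, 1, 2, 3, 4:
  f  : 0  3  -2  -15  -36  -65
  Δ  : 3  -5  -13  -21  -29
  Δ^2: -8  -8  -8  -8
  Δ^3: 0  0  0
  Δ^4: 0  0
  Δ^5: 0
The second differences are constant (-8) and nonzero, while all higher differences vanish, so the minimal degree is 2.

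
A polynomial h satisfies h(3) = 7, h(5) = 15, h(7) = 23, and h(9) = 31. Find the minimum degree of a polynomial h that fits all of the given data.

Forward differences of the values at u = 3, 5, 7, 9:
  h  : 7  15  23  31
  Δ  : 8  8  8
  Δ^2: 0  0
  Δ^3: 0
The first differences are constant (8) and nonzero, while all higher differences vanish, so the minimal degree is 1.

1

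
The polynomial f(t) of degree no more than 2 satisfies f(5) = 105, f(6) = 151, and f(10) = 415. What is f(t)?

f(t) = 4t^2 + 2t - 5

Using the Lagrange interpolation formula with nodes 5, 6, 10:
  L_0(t) = (t - 6)(t - 10) / 5
  L_1(t) = (t - 5)(t - 10) / -4
  L_2(t) = (t - 5)(t - 6) / 20
Then f(t) = 105·L_0(t) + 151·L_1(t) + 415·L_2(t).
Expanding and collecting terms gives f(t) = 4t^2 + 2t - 5.
Check: f(10) = 415. ✓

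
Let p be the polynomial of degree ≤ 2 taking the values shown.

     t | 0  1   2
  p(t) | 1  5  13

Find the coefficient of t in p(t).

2

Write p(t) = at^2 + bt + c. Substituting each data point gives a linear system:
  c = 1
  a + b + c = 5
  4a + 2b + c = 13
Solving the system yields a = 2, b = 2, c = 1.
So p(t) = 2t^2 + 2t + 1.
The coefficient of t is 2.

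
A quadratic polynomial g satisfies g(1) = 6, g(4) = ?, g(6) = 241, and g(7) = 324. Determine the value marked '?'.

The 3 known points determine the degree-2 polynomial uniquely.
Write g(s) = as^2 + bs + c. Substituting each data point gives a linear system:
  a + b + c = 6
  36a + 6b + c = 241
  49a + 7b + c = 324
Solving the system yields a = 6, b = 5, c = -5.
So g(s) = 6s^2 + 5s - 5.
Then g(4) = 111.

111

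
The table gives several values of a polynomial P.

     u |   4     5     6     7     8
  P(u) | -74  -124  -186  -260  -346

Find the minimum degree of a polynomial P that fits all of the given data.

Forward differences of the values at u = 4, 5, 6, 7, 8:
  P  : -74  -124  -186  -260  -346
  Δ  : -50  -62  -74  -86
  Δ^2: -12  -12  -12
  Δ^3: 0  0
  Δ^4: 0
The second differences are constant (-12) and nonzero, while all higher differences vanish, so the minimal degree is 2.

2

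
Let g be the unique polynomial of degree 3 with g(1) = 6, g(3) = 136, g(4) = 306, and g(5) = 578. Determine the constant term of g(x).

Write g(x) = ax^3 + bx^2 + cx + d. Substituting each data point gives a linear system:
  a + b + c + d = 6
  27a + 9b + 3c + d = 136
  64a + 16b + 4c + d = 306
  125a + 25b + 5c + d = 578
Solving the system yields a = 4, b = 3, c = 1, d = -2.
So g(x) = 4x^3 + 3x^2 + x - 2.
The constant term is -2.

-2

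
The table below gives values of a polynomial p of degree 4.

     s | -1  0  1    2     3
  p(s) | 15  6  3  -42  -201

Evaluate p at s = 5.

Using the Lagrange interpolation formula with nodes -1, 0, 1, 2, 3:
  L_0(s) = s(s - 1)(s - 2)(s - 3) / 24
  L_1(s) = (s + 1)(s - 1)(s - 2)(s - 3) / -6
  L_2(s) = (s + 1)s(s - 2)(s - 3) / 4
  L_3(s) = (s + 1)s(s - 1)(s - 3) / -6
  L_4(s) = (s + 1)s(s - 1)(s - 2) / 24
Then p(s) = 15·L_0(s) + 6·L_1(s) + 3·L_2(s) - 42·L_3(s) - 201·L_4(s).
Expanding and collecting terms gives p(s) = -s⁴ - 6s³ + 4s² + 6.
Evaluating at s = 5: p(5) = -1269.

-1269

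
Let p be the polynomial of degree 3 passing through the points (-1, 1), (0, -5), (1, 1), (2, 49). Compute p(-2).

Forward differences of the values at t = -1, 0, 1, 2:
  p  : 1  -5  1  49
  Δ  : -6  6  48
  Δ^2: 12  42
  Δ^3: 30
The third differences are constant, confirming degree 3.
Interpolating (Newton forward form) and evaluating at t = -2 gives p(-2) = -11.

-11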